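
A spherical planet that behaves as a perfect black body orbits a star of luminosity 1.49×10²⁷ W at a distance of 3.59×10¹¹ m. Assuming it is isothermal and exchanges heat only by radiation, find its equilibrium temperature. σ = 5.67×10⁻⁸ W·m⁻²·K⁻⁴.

First find the stellar flux at distance d: S = L/(4πd²) = 1.49×10²⁷/(4π·(3.59×10¹¹)²) = 920.0 W/m².
For an isothermal sphere, absorbed (1−a)S·πr² = emitted σ·4πr²·T⁴, so T⁴ = (1−a)S/(4σ).
T⁴ = 1.00·920.0/(4·5.67×10⁻⁸) = 4.056×10⁹ K⁴.

T ≈ 252 K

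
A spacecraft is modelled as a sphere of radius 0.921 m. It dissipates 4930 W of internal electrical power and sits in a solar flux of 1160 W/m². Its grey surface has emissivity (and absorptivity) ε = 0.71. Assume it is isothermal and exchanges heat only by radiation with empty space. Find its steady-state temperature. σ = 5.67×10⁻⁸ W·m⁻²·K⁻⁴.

At steady state, absorbed solar power + internal power = radiated power.
Absorbed: α·S·A_cross = 0.71·1160·2.665 = 2195 W (cross-section πr²).
Total input = 2195 + 4930 = 7125 W.
Radiated: εσ·A_surf·T⁴ with A_surf = 4πr² = 10.66 m².
T⁴ = 7125/(0.71·5.67×10⁻⁸·10.66) = 1.660×10¹⁰ K⁴.

T ≈ 359 K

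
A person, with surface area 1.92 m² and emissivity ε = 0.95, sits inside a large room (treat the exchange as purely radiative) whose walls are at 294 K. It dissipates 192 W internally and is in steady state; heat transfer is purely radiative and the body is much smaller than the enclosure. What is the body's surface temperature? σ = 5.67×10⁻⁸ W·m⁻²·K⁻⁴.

T ≈ 311 K

For a small grey body in a large enclosure, net radiated power = εσA(T⁴ − T_w⁴).
Steady state: P = εσA(T⁴ − T_w⁴) with A = 1.92 m².
T⁴ = P/(εσA) + T_w⁴ = 192/(0.95·5.67×10⁻⁸·1.920) + (294)⁴
    = 1.856×10⁹ + 7.471×10⁹ = 9.328×10⁹ K⁴.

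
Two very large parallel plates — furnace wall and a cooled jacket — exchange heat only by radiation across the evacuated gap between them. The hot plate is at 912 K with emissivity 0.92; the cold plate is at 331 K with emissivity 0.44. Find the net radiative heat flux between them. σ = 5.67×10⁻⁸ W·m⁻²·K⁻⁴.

For two infinite grey parallel plates, q = σ(T₁⁴ − T₂⁴)/(1/ε₁ + 1/ε₂ − 1).
T₁⁴ − T₂⁴ = 6.918×10¹¹ − 1.200×10¹⁰ = 6.798×10¹¹ K⁴.
1/ε₁ + 1/ε₂ − 1 = 1.087 + 2.273 − 1 = 2.360.
q = 5.67×10⁻⁸ × 6.798×10¹¹ / 2.360.

q ≈ 16300 W/m²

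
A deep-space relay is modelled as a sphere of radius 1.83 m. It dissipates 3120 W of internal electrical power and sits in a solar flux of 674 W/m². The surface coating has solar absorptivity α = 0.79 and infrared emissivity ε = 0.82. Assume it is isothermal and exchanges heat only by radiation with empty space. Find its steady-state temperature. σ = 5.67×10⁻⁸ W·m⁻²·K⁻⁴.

T ≈ 258 K

At steady state, absorbed solar power + internal power = radiated power.
Absorbed: α·S·A_cross = 0.79·674·10.52 = 5602 W (cross-section πr²).
Total input = 5602 + 3120 = 8722 W.
Radiated: εσ·A_surf·T⁴ with A_surf = 4πr² = 42.08 m².
T⁴ = 8722/(0.82·5.67×10⁻⁸·42.08) = 4.458×10⁹ K⁴.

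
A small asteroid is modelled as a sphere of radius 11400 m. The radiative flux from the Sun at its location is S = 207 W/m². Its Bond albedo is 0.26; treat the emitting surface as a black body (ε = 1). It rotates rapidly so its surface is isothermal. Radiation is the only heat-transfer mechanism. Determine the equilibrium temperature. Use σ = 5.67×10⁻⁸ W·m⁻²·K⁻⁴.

T ≈ 161 K

At equilibrium, absorbed power = emitted power.
Absorbing cross-section = πr² = 4.083×10⁸ m²; emitting surface = 4πr² = 1.633×10⁹ m² (ratio 4).
(1−a)S·A_cross = εσ·A_surf·T⁴  ⇒  T⁴ = (1−a)S/(4σ).
T⁴ = 0.740·207/(4·5.67×10⁻⁸) = 6.754×10⁸ K⁴.
T = (6.754×10⁸)^(1/4).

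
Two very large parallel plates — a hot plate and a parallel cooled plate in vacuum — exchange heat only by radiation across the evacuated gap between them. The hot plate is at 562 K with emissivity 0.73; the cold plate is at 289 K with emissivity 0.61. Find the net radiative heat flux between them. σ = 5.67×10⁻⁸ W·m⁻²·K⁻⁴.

For two infinite grey parallel plates, q = σ(T₁⁴ − T₂⁴)/(1/ε₁ + 1/ε₂ − 1).
T₁⁴ − T₂⁴ = 9.976×10¹⁰ − 6.976×10⁹ = 9.278×10¹⁰ K⁴.
1/ε₁ + 1/ε₂ − 1 = 1.370 + 1.639 − 1 = 2.009.
q = 5.67×10⁻⁸ × 9.278×10¹⁰ / 2.009.

q ≈ 2620 W/m²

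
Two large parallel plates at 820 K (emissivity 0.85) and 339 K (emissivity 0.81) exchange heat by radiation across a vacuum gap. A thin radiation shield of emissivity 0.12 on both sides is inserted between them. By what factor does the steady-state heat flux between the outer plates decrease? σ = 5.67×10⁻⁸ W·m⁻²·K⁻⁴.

factor ≈ 12.1

Without shield: q₀ = σΔ(T⁴)/(1/ε₁+1/ε₂−1) with denominator 1.411.
With shield the two gaps are in series; the resistances add: (1/ε₁+1/ε_s−1)+(1/ε_s+1/ε₂−1) = 8.510+8.568 = 17.08.
Heat-flux ratio q₀/q = 17.08/1.411.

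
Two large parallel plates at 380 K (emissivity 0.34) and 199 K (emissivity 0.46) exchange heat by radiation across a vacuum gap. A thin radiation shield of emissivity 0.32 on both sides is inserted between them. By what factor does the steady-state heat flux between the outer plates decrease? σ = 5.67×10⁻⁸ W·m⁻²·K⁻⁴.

factor ≈ 2.28

Without shield: q₀ = σΔ(T⁴)/(1/ε₁+1/ε₂−1) with denominator 4.115.
With shield the two gaps are in series; the resistances add: (1/ε₁+1/ε_s−1)+(1/ε_s+1/ε₂−1) = 5.066+4.299 = 9.365.
Heat-flux ratio q₀/q = 9.365/4.115.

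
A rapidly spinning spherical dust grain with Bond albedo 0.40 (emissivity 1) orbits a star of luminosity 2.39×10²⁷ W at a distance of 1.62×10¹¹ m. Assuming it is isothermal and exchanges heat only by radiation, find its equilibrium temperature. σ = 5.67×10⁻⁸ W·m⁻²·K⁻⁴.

First find the stellar flux at distance d: S = L/(4πd²) = 2.39×10²⁷/(4π·(1.62×10¹¹)²) = 7247 W/m².
For an isothermal sphere, absorbed (1−a)S·πr² = emitted σ·4πr²·T⁴, so T⁴ = (1−a)S/(4σ).
T⁴ = 0.600·7247/(4·5.67×10⁻⁸) = 1.917×10¹⁰ K⁴.

T ≈ 372 K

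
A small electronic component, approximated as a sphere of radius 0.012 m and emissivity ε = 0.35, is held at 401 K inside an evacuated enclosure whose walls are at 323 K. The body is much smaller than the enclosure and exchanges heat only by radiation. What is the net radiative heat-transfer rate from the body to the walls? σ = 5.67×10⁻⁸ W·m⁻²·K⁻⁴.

P_net ≈ 0.538 W

For a small grey body in a large enclosure: P_net = εσA(T_body⁴ − T_wall⁴).
A = 4πr² = 0.001810 m²; T_body⁴ − T_wall⁴ = 2.586×10¹⁰ − 1.088×10¹⁰ = 1.497×10¹⁰ K⁴.
|P_net| = 0.35·5.67×10⁻⁸·0.001810·1.497×10¹⁰.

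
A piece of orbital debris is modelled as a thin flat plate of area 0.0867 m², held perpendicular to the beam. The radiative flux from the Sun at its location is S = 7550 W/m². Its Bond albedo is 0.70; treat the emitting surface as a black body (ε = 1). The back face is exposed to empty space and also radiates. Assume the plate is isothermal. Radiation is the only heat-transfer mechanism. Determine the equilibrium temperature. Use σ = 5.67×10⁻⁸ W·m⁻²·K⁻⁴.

T ≈ 376 K

At equilibrium, absorbed power = emitted power.
Absorbing cross-section = A = 0.08670 m²; emitting surface = 2A = 0.1734 m² (ratio 2).
(1−a)S·A_cross = εσ·A_surf·T⁴  ⇒  T⁴ = (1−a)S/(2σ).
T⁴ = 0.300·7550/(2·5.67×10⁻⁸) = 1.997×10¹⁰ K⁴.
T = (1.997×10¹⁰)^(1/4).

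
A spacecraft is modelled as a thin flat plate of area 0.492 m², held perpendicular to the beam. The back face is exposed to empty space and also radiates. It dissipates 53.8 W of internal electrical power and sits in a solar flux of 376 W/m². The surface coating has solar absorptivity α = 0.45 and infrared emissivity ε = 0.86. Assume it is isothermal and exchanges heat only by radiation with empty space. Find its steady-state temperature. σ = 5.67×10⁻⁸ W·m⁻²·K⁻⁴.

At steady state, absorbed solar power + internal power = radiated power.
Absorbed: α·S·A_cross = 0.45·376·0.4920 = 83.25 W (cross-section A).
Total input = 83.25 + 53.8 = 137.0 W.
Radiated: εσ·A_surf·T⁴ with A_surf = 2A = 0.9840 m².
T⁴ = 137.0/(0.86·5.67×10⁻⁸·0.9840) = 2.856×10⁹ K⁴.

T ≈ 231 K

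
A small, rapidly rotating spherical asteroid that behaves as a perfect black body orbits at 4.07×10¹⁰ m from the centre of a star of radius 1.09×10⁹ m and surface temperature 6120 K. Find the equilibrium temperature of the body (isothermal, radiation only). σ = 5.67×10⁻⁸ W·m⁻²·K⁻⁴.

The star's surface emits σT_*⁴; at distance d the flux is S = σT_*⁴(R_*/d)².
S = 5.67×10⁻⁸·(6120)⁴·(1.09×10⁹/4.07×10¹⁰)² = 57050 W/m².
For an isothermal sphere T⁴ = (1−a)S/(4σ) = 2.515×10¹¹ K⁴.

T ≈ 708 K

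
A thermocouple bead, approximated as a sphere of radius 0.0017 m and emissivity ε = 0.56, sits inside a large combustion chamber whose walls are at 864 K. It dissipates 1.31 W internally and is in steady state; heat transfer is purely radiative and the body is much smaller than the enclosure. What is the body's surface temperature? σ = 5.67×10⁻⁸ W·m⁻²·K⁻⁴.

For a small grey body in a large enclosure, net radiated power = εσA(T⁴ − T_w⁴).
Steady state: P = εσA(T⁴ − T_w⁴) with A = 4πr² = 3.632×10⁻⁵ m².
T⁴ = P/(εσA) + T_w⁴ = 1.31/(0.56·5.67×10⁻⁸·3.632×10⁻⁵) + (864)⁴
    = 1.136×10¹² + 5.573×10¹¹ = 1.693×10¹² K⁴.

T ≈ 1140 K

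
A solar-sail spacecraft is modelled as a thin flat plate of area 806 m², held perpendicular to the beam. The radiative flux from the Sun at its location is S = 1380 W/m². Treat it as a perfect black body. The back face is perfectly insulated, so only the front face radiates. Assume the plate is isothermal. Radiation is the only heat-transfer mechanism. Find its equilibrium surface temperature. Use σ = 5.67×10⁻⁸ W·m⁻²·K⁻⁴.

At equilibrium, absorbed power = emitted power.
Absorbing cross-section = A = 806.0 m²; emitting surface = A = 806.0 m² (ratio 1).
S·A_cross = εσ·A_surf·T⁴  ⇒  T⁴ = S/(1σ).
T⁴ = 1.00·1380/(1·5.67×10⁻⁸) = 2.434×10¹⁰ K⁴.
T = (2.434×10¹⁰)^(1/4).

T ≈ 395 K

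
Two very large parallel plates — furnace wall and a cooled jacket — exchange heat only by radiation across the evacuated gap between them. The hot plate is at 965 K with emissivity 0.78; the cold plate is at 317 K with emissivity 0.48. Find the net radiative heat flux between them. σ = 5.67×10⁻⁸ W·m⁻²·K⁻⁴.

For two infinite grey parallel plates, q = σ(T₁⁴ − T₂⁴)/(1/ε₁ + 1/ε₂ − 1).
T₁⁴ − T₂⁴ = 8.672×10¹¹ − 1.010×10¹⁰ = 8.571×10¹¹ K⁴.
1/ε₁ + 1/ε₂ − 1 = 1.282 + 2.083 − 1 = 2.365.
q = 5.67×10⁻⁸ × 8.571×10¹¹ / 2.365.

q ≈ 20500 W/m²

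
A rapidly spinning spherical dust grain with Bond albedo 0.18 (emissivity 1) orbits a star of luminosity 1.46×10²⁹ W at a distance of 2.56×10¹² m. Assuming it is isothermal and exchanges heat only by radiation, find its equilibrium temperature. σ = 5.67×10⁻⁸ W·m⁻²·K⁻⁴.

T ≈ 283 K

First find the stellar flux at distance d: S = L/(4πd²) = 1.46×10²⁹/(4π·(2.56×10¹²)²) = 1773 W/m².
For an isothermal sphere, absorbed (1−a)S·πr² = emitted σ·4πr²·T⁴, so T⁴ = (1−a)S/(4σ).
T⁴ = 0.820·1773/(4·5.67×10⁻⁸) = 6.410×10⁹ K⁴.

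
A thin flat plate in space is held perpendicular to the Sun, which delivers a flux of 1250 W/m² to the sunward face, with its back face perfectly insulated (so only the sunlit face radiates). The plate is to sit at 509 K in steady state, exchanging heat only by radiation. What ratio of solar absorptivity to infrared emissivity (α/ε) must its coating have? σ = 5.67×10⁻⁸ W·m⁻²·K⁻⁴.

Balance: αS·A = εσ·1A·T⁴ ⇒ α/ε = σT⁴/S.
α/ε = 5.67×10⁻⁸·(509)⁴/1250 = 5.67×10⁻⁸·6.712×10¹⁰/1250.

α/ε ≈ 3.04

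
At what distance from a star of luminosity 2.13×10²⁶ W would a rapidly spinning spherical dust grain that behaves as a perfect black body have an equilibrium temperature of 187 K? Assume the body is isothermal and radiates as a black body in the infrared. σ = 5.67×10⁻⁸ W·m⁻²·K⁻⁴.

d ≈ 2.47×10¹¹ m

For an isothermal black-emitting sphere, (1−a)S·πr² = σ·4πr²·T⁴ ⇒ S = 4σT⁴/(1−a).
S = 4·5.67×10⁻⁸·(187)⁴/1.00 = 277.3 W/m².
Flux falls as S = L/(4πd²), so d = √(L/(4πS)) = √(2.13×10²⁶/(4π·277.3)).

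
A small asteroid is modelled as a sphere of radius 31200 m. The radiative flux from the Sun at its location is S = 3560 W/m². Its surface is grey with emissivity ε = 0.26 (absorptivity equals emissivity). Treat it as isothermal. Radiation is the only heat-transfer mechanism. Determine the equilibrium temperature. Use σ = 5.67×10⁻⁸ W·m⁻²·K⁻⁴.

T ≈ 354 K

At equilibrium, absorbed power = emitted power.
Absorbing cross-section = πr² = 3.058×10⁹ m²; emitting surface = 4πr² = 1.223×10¹⁰ m² (ratio 4).
εS·A_cross = εσ·A_surf·T⁴  ⇒  T⁴ = S/(4σ)   (ε cancels).
T⁴ = 3560/(4·5.67×10⁻⁸) = 1.570×10¹⁰ K⁴.
T = (1.570×10¹⁰)^(1/4).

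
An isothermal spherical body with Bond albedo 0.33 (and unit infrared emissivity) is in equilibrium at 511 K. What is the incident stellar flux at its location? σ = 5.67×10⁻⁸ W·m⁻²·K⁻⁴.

S ≈ 23100 W/m²

(1−a)S·πr² = σ·4πr²·T⁴ ⇒ S = 4σT⁴/(1−a).
S = 4·5.67×10⁻⁸·6.818×10¹⁰/0.670.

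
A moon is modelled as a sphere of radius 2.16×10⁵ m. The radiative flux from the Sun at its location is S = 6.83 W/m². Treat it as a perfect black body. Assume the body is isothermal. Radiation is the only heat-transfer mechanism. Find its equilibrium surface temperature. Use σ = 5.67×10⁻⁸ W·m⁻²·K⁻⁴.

T ≈ 74.1 K

At equilibrium, absorbed power = emitted power.
Absorbing cross-section = πr² = 1.466×10¹¹ m²; emitting surface = 4πr² = 5.863×10¹¹ m² (ratio 4).
S·A_cross = εσ·A_surf·T⁴  ⇒  T⁴ = S/(4σ).
T⁴ = 1.00·6.83/(4·5.67×10⁻⁸) = 3.011×10⁷ K⁴.
T = (3.011×10⁷)^(1/4).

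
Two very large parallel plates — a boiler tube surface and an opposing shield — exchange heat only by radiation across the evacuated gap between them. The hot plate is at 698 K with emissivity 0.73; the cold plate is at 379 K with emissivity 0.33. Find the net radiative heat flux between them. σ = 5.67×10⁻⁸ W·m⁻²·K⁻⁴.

For two infinite grey parallel plates, q = σ(T₁⁴ − T₂⁴)/(1/ε₁ + 1/ε₂ − 1).
T₁⁴ − T₂⁴ = 2.374×10¹¹ − 2.063×10¹⁰ = 2.167×10¹¹ K⁴.
1/ε₁ + 1/ε₂ − 1 = 1.370 + 3.030 − 1 = 3.400.
q = 5.67×10⁻⁸ × 2.167×10¹¹ / 3.400.

q ≈ 3610 W/m²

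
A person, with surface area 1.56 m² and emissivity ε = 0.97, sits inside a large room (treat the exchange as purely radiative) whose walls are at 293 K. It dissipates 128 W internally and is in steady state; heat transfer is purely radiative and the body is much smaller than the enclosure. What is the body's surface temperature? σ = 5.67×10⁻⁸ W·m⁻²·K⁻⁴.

T ≈ 307 K

For a small grey body in a large enclosure, net radiated power = εσA(T⁴ − T_w⁴).
Steady state: P = εσA(T⁴ − T_w⁴) with A = 1.56 m².
T⁴ = P/(εσA) + T_w⁴ = 128/(0.97·5.67×10⁻⁸·1.560) + (293)⁴
    = 1.492×10⁹ + 7.370×10⁹ = 8.862×10⁹ K⁴.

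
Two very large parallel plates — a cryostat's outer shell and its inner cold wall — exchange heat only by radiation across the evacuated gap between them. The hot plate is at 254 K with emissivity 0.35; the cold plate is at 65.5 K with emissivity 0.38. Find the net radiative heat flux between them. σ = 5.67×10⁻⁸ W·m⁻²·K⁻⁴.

For two infinite grey parallel plates, q = σ(T₁⁴ − T₂⁴)/(1/ε₁ + 1/ε₂ − 1).
T₁⁴ − T₂⁴ = 4.162×10⁹ − 1.841×10⁷ = 4.144×10⁹ K⁴.
1/ε₁ + 1/ε₂ − 1 = 2.857 + 2.632 − 1 = 4.489.
q = 5.67×10⁻⁸ × 4.144×10⁹ / 4.489.

q ≈ 52.3 W/m²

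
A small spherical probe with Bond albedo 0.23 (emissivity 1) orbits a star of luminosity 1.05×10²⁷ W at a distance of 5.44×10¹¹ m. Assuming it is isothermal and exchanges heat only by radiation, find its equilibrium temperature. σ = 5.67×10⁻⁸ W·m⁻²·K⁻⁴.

First find the stellar flux at distance d: S = L/(4πd²) = 1.05×10²⁷/(4π·(5.44×10¹¹)²) = 282.3 W/m².
For an isothermal sphere, absorbed (1−a)S·πr² = emitted σ·4πr²·T⁴, so T⁴ = (1−a)S/(4σ).
T⁴ = 0.770·282.3/(4·5.67×10⁻⁸) = 9.586×10⁸ K⁴.

T ≈ 176 K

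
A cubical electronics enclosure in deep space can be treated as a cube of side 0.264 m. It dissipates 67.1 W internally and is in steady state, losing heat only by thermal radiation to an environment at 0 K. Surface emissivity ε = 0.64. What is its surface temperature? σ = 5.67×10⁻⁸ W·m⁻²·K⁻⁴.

Steady state: internal power = radiated power, P = εσA T⁴.
Radiating area A = 6L² = 0.4182 m².
T⁴ = P/(εσA) = 67.1/(0.64·5.67×10⁻⁸·0.4182) = 4.422×10⁹ K⁴.
T = (4.422×10⁹)^(1/4).

T ≈ 258 K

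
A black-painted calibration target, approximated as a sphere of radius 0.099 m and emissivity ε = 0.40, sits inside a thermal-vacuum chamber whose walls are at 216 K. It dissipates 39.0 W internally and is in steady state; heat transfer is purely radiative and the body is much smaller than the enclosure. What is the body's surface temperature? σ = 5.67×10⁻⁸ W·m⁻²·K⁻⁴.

For a small grey body in a large enclosure, net radiated power = εσA(T⁴ − T_w⁴).
Steady state: P = εσA(T⁴ − T_w⁴) with A = 4πr² = 0.1232 m².
T⁴ = P/(εσA) + T_w⁴ = 39.0/(0.40·5.67×10⁻⁸·0.1232) + (216)⁴
    = 1.396×10¹⁰ + 2.177×10⁹ = 1.614×10¹⁰ K⁴.

T ≈ 356 K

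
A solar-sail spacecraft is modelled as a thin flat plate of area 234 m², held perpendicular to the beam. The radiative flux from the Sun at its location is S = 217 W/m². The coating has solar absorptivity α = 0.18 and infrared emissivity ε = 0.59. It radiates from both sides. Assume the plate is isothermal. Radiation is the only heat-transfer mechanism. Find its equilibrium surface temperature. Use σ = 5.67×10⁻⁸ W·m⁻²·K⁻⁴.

T ≈ 155 K

At equilibrium, absorbed power = emitted power.
Absorbing cross-section = A = 234.0 m²; emitting surface = 2A = 468.0 m² (ratio 2).
αS·A_cross = εσ·A_surf·T⁴  ⇒  T⁴ = αS/(ε·2σ).
T⁴ = 0.180·217/(0.59·2·5.67×10⁻⁸) = 5.838×10⁸ K⁴.
T = (5.838×10⁸)^(1/4).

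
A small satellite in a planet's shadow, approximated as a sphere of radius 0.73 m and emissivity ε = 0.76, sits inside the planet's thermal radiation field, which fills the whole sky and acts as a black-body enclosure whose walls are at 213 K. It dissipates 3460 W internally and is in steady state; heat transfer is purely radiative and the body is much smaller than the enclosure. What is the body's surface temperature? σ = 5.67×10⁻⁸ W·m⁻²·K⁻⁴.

T ≈ 344 K

For a small grey body in a large enclosure, net radiated power = εσA(T⁴ − T_w⁴).
Steady state: P = εσA(T⁴ − T_w⁴) with A = 4πr² = 6.697 m².
T⁴ = P/(εσA) + T_w⁴ = 3460/(0.76·5.67×10⁻⁸·6.697) + (213)⁴
    = 1.199×10¹⁰ + 2.058×10⁹ = 1.405×10¹⁰ K⁴.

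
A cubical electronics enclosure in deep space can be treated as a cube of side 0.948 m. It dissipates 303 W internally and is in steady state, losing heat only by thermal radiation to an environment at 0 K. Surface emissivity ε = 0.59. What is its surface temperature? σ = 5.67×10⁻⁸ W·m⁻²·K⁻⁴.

Steady state: internal power = radiated power, P = εσA T⁴.
Radiating area A = 6L² = 5.392 m².
T⁴ = P/(εσA) = 303/(0.59·5.67×10⁻⁸·5.392) = 1.680×10⁹ K⁴.
T = (1.680×10⁹)^(1/4).

T ≈ 202 K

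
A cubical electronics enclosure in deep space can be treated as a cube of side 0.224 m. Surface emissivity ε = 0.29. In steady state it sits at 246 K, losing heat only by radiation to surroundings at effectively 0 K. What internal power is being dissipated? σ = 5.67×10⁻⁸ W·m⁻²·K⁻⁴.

P ≈ 18.1 W

Steady state: P = εσA T⁴.
A = 6L² = 0.3011 m²; T⁴ = (246)⁴ = 3.662×10⁹ K⁴.
P = 0.29 × 5.67×10⁻⁸ × 0.3011 × 3.662×10⁹.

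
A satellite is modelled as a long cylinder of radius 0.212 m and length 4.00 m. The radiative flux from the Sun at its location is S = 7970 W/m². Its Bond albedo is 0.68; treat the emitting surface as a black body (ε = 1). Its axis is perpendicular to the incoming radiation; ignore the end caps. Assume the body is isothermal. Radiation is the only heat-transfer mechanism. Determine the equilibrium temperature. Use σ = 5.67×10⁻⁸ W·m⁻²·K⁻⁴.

T ≈ 346 K

At equilibrium, absorbed power = emitted power.
Absorbing cross-section = 2rL = 1.696 m²; emitting surface = 2πrL = 5.328 m² (ratio π).
(1−a)S·A_cross = εσ·A_surf·T⁴  ⇒  T⁴ = (1−a)S/(πσ).
T⁴ = 0.320·7970/(π·5.67×10⁻⁸) = 1.432×10¹⁰ K⁴.
T = (1.432×10¹⁰)^(1/4).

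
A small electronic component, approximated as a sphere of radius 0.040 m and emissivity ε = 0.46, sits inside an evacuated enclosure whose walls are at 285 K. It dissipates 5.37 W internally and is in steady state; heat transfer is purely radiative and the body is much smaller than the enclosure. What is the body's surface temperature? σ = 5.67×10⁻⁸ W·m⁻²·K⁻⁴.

For a small grey body in a large enclosure, net radiated power = εσA(T⁴ − T_w⁴).
Steady state: P = εσA(T⁴ − T_w⁴) with A = 4πr² = 0.02011 m².
T⁴ = P/(εσA) + T_w⁴ = 5.37/(0.46·5.67×10⁻⁸·0.02011) + (285)⁴
    = 1.024×10¹⁰ + 6.598×10⁹ = 1.684×10¹⁰ K⁴.

T ≈ 360 K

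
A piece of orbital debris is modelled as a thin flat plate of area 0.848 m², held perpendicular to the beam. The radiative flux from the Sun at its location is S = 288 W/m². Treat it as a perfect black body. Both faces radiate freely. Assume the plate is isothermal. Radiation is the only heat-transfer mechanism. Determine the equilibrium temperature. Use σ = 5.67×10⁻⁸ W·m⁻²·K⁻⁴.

At equilibrium, absorbed power = emitted power.
Absorbing cross-section = A = 0.8480 m²; emitting surface = 2A = 1.696 m² (ratio 2).
S·A_cross = εσ·A_surf·T⁴  ⇒  T⁴ = S/(2σ).
T⁴ = 1.00·288/(2·5.67×10⁻⁸) = 2.540×10⁹ K⁴.
T = (2.540×10⁹)^(1/4).

T ≈ 224 K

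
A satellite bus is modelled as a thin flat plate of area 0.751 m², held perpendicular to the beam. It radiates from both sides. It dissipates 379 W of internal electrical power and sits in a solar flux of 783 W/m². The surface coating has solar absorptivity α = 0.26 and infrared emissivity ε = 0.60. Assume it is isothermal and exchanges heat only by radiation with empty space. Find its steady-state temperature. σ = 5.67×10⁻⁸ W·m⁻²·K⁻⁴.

At steady state, absorbed solar power + internal power = radiated power.
Absorbed: α·S·A_cross = 0.26·783·0.7510 = 152.9 W (cross-section A).
Total input = 152.9 + 379 = 531.9 W.
Radiated: εσ·A_surf·T⁴ with A_surf = 2A = 1.502 m².
T⁴ = 531.9/(0.60·5.67×10⁻⁸·1.502) = 1.041×10¹⁰ K⁴.

T ≈ 319 K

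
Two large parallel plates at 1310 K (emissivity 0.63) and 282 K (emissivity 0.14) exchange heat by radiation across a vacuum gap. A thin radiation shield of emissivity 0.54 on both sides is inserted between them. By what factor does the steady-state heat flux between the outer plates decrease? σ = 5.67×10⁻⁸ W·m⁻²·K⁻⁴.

factor ≈ 1.35

Without shield: q₀ = σΔ(T⁴)/(1/ε₁+1/ε₂−1) with denominator 7.730.
With shield the two gaps are in series; the resistances add: (1/ε₁+1/ε_s−1)+(1/ε_s+1/ε₂−1) = 2.439+7.995 = 10.43.
Heat-flux ratio q₀/q = 10.43/7.730.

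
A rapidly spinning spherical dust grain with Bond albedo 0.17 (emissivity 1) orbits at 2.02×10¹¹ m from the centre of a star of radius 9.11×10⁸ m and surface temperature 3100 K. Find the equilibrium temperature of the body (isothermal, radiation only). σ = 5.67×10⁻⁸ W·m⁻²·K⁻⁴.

The star's surface emits σT_*⁴; at distance d the flux is S = σT_*⁴(R_*/d)².
S = 5.67×10⁻⁸·(3100)⁴·(9.11×10⁸/2.02×10¹¹)² = 106.5 W/m².
For an isothermal sphere T⁴ = (1−a)S/(4σ) = 3.898×10⁸ K⁴.

T ≈ 141 K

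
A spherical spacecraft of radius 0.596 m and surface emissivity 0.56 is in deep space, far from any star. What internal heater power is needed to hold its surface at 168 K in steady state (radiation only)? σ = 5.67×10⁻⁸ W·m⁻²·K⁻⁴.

P ≈ 113 W

P = εσ·4πr²·T⁴.
4πr² = 4.464 m²; T⁴ = 7.966×10⁸ K⁴.
P = 0.56·5.67×10⁻⁸·4.464·7.966×10⁸.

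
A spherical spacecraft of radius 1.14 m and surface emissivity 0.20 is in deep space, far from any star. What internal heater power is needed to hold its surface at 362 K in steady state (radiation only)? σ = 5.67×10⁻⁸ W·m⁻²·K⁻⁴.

P = εσ·4πr²·T⁴.
4πr² = 16.33 m²; T⁴ = 1.717×10¹⁰ K⁴.
P = 0.20·5.67×10⁻⁸·16.33·1.717×10¹⁰.

P ≈ 3180 W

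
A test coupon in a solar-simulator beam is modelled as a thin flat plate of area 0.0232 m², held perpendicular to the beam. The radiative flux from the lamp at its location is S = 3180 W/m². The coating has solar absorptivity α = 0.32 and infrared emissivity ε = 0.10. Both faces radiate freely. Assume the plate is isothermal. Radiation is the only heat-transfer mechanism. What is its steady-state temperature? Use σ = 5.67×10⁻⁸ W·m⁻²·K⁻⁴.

At equilibrium, absorbed power = emitted power.
Absorbing cross-section = A = 0.02320 m²; emitting surface = 2A = 0.04640 m² (ratio 2).
αS·A_cross = εσ·A_surf·T⁴  ⇒  T⁴ = αS/(ε·2σ).
T⁴ = 0.320·3180/(0.10·2·5.67×10⁻⁸) = 8.974×10¹⁰ K⁴.
T = (8.974×10¹⁰)^(1/4).

T ≈ 547 K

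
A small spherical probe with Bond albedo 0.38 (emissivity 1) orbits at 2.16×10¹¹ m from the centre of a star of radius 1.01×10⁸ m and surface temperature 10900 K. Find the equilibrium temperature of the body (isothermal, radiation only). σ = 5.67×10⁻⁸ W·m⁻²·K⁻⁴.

The star's surface emits σT_*⁴; at distance d the flux is S = σT_*⁴(R_*/d)².
S = 5.67×10⁻⁸·(10900)⁴·(1.01×10⁸/2.16×10¹¹)² = 175.0 W/m².
For an isothermal sphere T⁴ = (1−a)S/(4σ) = 4.784×10⁸ K⁴.

T ≈ 148 K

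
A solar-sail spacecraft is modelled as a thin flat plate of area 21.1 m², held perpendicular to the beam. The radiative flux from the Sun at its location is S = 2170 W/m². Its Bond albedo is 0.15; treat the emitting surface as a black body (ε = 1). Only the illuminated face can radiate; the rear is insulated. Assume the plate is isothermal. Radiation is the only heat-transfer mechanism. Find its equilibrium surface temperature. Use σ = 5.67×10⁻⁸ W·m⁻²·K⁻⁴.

At equilibrium, absorbed power = emitted power.
Absorbing cross-section = A = 21.10 m²; emitting surface = A = 21.10 m² (ratio 1).
(1−a)S·A_cross = εσ·A_surf·T⁴  ⇒  T⁴ = (1−a)S/(1σ).
T⁴ = 0.850·2170/(1·5.67×10⁻⁸) = 3.253×10¹⁰ K⁴.
T = (3.253×10¹⁰)^(1/4).

T ≈ 425 K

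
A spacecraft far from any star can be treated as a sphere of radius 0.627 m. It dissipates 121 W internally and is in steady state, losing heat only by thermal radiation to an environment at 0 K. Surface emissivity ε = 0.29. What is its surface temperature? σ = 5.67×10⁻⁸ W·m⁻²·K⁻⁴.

Steady state: internal power = radiated power, P = εσA T⁴.
Radiating area A = 4πr² = 4.940 m².
T⁴ = P/(εσA) = 121/(0.29·5.67×10⁻⁸·4.940) = 1.490×10⁹ K⁴.
T = (1.490×10⁹)^(1/4).

T ≈ 196 K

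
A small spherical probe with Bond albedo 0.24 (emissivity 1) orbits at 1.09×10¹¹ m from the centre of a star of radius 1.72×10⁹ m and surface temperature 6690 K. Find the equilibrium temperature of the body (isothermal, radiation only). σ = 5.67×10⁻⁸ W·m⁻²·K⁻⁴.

T ≈ 555 K

The star's surface emits σT_*⁴; at distance d the flux is S = σT_*⁴(R_*/d)².
S = 5.67×10⁻⁸·(6690)⁴·(1.72×10⁹/1.09×10¹¹)² = 28280 W/m².
For an isothermal sphere T⁴ = (1−a)S/(4σ) = 9.477×10¹⁰ K⁴.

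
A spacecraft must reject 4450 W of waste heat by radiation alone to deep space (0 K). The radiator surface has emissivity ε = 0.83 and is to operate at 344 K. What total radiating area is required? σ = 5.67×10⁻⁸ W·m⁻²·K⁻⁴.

A ≈ 6.75 m²

P = εσA T⁴ ⇒ A = P/(εσT⁴).
T⁴ = 1.400×10¹⁰ K⁴.
A = 4450/(0.83 × 5.67×10⁻⁸ × 1.400×10¹⁰).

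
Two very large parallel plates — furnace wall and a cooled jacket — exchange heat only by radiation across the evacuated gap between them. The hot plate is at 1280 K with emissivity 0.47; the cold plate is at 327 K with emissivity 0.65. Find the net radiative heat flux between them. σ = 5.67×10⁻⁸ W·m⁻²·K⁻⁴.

For two infinite grey parallel plates, q = σ(T₁⁴ − T₂⁴)/(1/ε₁ + 1/ε₂ − 1).
T₁⁴ − T₂⁴ = 2.684×10¹² − 1.143×10¹⁰ = 2.673×10¹² K⁴.
1/ε₁ + 1/ε₂ − 1 = 2.128 + 1.538 − 1 = 2.666.
q = 5.67×10⁻⁸ × 2.673×10¹² / 2.666.

q ≈ 56800 W/m²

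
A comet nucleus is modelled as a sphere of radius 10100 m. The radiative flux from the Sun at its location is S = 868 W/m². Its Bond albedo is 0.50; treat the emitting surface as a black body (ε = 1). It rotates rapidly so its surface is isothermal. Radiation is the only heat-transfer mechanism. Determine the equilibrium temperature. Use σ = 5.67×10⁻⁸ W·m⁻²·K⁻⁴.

T ≈ 209 K

At equilibrium, absorbed power = emitted power.
Absorbing cross-section = πr² = 3.205×10⁸ m²; emitting surface = 4πr² = 1.282×10⁹ m² (ratio 4).
(1−a)S·A_cross = εσ·A_surf·T⁴  ⇒  T⁴ = (1−a)S/(4σ).
T⁴ = 0.500·868/(4·5.67×10⁻⁸) = 1.914×10⁹ K⁴.
T = (1.914×10⁹)^(1/4).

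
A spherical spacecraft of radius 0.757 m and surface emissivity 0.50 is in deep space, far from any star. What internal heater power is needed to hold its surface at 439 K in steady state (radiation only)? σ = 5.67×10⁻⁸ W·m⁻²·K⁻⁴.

P = εσ·4πr²·T⁴.
4πr² = 7.201 m²; T⁴ = 3.714×10¹⁰ K⁴.
P = 0.50·5.67×10⁻⁸·7.201·3.714×10¹⁰.

P ≈ 7580 W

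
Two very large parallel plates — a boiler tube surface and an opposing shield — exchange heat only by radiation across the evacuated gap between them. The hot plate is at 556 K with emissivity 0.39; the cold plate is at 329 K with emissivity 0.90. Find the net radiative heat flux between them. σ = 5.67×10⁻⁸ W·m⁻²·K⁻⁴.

q ≈ 1780 W/m²

For two infinite grey parallel plates, q = σ(T₁⁴ − T₂⁴)/(1/ε₁ + 1/ε₂ − 1).
T₁⁴ − T₂⁴ = 9.557×10¹⁰ − 1.172×10¹⁰ = 8.385×10¹⁰ K⁴.
1/ε₁ + 1/ε₂ − 1 = 2.564 + 1.111 − 1 = 2.675.
q = 5.67×10⁻⁸ × 8.385×10¹⁰ / 2.675.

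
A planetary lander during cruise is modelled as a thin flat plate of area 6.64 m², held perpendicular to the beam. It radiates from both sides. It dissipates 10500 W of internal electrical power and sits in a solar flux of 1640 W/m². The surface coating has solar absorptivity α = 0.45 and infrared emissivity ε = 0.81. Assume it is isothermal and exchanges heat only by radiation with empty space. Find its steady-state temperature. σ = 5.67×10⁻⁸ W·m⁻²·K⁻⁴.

At steady state, absorbed solar power + internal power = radiated power.
Absorbed: α·S·A_cross = 0.45·1640·6.640 = 4900 W (cross-section A).
Total input = 4900 + 10500 = 15400 W.
Radiated: εσ·A_surf·T⁴ with A_surf = 2A = 13.28 m².
T⁴ = 15400/(0.81·5.67×10⁻⁸·13.28) = 2.525×10¹⁰ K⁴.

T ≈ 399 K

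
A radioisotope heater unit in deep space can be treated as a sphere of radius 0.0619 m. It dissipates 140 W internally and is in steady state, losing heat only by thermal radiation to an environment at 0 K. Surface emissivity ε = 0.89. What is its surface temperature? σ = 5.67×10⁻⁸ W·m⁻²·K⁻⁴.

T ≈ 490 K

Steady state: internal power = radiated power, P = εσA T⁴.
Radiating area A = 4πr² = 0.04815 m².
T⁴ = P/(εσA) = 140/(0.89·5.67×10⁻⁸·0.04815) = 5.762×10¹⁰ K⁴.
T = (5.762×10¹⁰)^(1/4).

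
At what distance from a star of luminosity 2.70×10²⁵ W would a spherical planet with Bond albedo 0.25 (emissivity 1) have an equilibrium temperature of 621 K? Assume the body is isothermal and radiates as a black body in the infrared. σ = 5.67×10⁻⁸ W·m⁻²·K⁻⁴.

For an isothermal black-emitting sphere, (1−a)S·πr² = σ·4πr²·T⁴ ⇒ S = 4σT⁴/(1−a).
S = 4·5.67×10⁻⁸·(621)⁴/0.750 = 44970 W/m².
Flux falls as S = L/(4πd²), so d = √(L/(4πS)) = √(2.70×10²⁵/(4π·44970)).

d ≈ 6.91×10⁹ m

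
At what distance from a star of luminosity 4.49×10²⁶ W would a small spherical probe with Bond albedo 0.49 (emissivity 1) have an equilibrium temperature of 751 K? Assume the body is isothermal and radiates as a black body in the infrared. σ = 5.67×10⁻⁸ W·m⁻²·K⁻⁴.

d ≈ 1.59×10¹⁰ m

For an isothermal black-emitting sphere, (1−a)S·πr² = σ·4πr²·T⁴ ⇒ S = 4σT⁴/(1−a).
S = 4·5.67×10⁻⁸·(751)⁴/0.510 = 1.415×10⁵ W/m².
Flux falls as S = L/(4πd²), so d = √(L/(4πS)) = √(4.49×10²⁶/(4π·1.415×10⁵)).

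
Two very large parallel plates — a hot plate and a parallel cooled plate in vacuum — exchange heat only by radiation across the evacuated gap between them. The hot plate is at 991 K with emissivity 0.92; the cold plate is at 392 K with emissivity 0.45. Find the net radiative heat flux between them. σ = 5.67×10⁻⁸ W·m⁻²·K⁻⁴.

For two infinite grey parallel plates, q = σ(T₁⁴ − T₂⁴)/(1/ε₁ + 1/ε₂ − 1).
T₁⁴ − T₂⁴ = 9.645×10¹¹ − 2.361×10¹⁰ = 9.409×10¹¹ K⁴.
1/ε₁ + 1/ε₂ − 1 = 1.087 + 2.222 − 1 = 2.309.
q = 5.67×10⁻⁸ × 9.409×10¹¹ / 2.309.

q ≈ 23100 W/m²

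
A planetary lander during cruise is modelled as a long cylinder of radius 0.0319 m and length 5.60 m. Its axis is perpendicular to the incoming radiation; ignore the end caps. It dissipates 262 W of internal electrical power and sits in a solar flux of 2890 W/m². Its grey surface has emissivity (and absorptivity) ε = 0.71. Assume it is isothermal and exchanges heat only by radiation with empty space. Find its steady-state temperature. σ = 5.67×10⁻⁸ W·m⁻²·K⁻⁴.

At steady state, absorbed solar power + internal power = radiated power.
Absorbed: α·S·A_cross = 0.71·2890·0.3573 = 733.1 W (cross-section 2rL).
Total input = 733.1 + 262 = 995.1 W.
Radiated: εσ·A_surf·T⁴ with A_surf = 2πrL = 1.122 m².
T⁴ = 995.1/(0.71·5.67×10⁻⁸·1.122) = 2.202×10¹⁰ K⁴.

T ≈ 385 K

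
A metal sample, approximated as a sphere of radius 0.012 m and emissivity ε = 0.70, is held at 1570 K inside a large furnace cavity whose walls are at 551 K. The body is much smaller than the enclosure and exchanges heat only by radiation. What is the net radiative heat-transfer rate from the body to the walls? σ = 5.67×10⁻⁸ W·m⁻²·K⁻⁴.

For a small grey body in a large enclosure: P_net = εσA(T_body⁴ − T_wall⁴).
A = 4πr² = 0.001810 m²; T_body⁴ − T_wall⁴ = 6.076×10¹² − 9.217×10¹⁰ = 5.984×10¹² K⁴.
|P_net| = 0.70·5.67×10⁻⁸·0.001810·5.984×10¹².

P_net ≈ 430 W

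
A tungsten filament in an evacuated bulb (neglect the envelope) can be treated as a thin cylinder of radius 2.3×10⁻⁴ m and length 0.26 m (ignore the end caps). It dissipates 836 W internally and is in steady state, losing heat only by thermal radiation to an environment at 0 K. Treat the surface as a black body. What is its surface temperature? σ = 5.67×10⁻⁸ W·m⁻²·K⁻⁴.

T ≈ 2500 K

Steady state: internal power = radiated power, P = εσA T⁴.
Radiating area A = 2πrL = 3.757×10⁻⁴ m².
T⁴ = P/(εσA) = 836/(1.0·5.67×10⁻⁸·3.757×10⁻⁴) = 3.924×10¹³ K⁴.
T = (3.924×10¹³)^(1/4).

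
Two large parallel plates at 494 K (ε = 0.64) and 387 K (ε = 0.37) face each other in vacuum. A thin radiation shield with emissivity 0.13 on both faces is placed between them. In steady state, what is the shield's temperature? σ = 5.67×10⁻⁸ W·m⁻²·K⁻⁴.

T_s ≈ 453 K

In steady state the net flux on the hot side equals that on the cold side.
σ(T₁⁴−T_s⁴)/D₁ = σ(T_s⁴−T₂⁴)/D₂, with D₁ = 1/ε₁+1/ε_s−1 = 8.255, D₂ = 1/ε_s+1/ε₂−1 = 9.395.
Solve for T_s⁴: T_s⁴ = (D₂·T₁⁴ + D₁·T₂⁴)/(D₁+D₂) = 4.219×10¹⁰ K⁴.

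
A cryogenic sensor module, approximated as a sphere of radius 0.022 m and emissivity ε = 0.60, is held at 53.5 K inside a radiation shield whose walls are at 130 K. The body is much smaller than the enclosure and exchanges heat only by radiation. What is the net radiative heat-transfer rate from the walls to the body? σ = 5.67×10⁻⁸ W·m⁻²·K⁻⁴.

For a small grey body in a large enclosure: P_net = εσA(T_body⁴ − T_wall⁴).
A = 4πr² = 0.006082 m²; T_body⁴ − T_wall⁴ = 8.192×10⁶ − 2.856×10⁸ = -2.774×10⁸ K⁴.
|P_net| = 0.60·5.67×10⁻⁸·0.006082·2.774×10⁸.

P_net ≈ 0.0574 W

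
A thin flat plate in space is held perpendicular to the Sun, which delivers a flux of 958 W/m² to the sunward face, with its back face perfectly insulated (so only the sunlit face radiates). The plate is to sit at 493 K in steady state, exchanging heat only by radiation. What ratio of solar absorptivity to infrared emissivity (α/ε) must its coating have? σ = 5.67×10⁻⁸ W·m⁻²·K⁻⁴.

Balance: αS·A = εσ·1A·T⁴ ⇒ α/ε = σT⁴/S.
α/ε = 5.67×10⁻⁸·(493)⁴/958 = 5.67×10⁻⁸·5.907×10¹⁰/958.

α/ε ≈ 3.50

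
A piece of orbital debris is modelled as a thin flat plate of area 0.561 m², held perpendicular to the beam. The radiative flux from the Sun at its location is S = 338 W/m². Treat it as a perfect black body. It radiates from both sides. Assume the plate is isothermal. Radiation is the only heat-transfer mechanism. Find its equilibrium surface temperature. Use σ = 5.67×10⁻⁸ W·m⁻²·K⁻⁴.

At equilibrium, absorbed power = emitted power.
Absorbing cross-section = A = 0.5610 m²; emitting surface = 2A = 1.122 m² (ratio 2).
S·A_cross = εσ·A_surf·T⁴  ⇒  T⁴ = S/(2σ).
T⁴ = 1.00·338/(2·5.67×10⁻⁸) = 2.981×10⁹ K⁴.
T = (2.981×10⁹)^(1/4).

T ≈ 234 K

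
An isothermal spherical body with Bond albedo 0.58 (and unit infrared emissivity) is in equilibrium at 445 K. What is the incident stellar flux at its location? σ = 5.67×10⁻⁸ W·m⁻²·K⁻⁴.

(1−a)S·πr² = σ·4πr²·T⁴ ⇒ S = 4σT⁴/(1−a).
S = 4·5.67×10⁻⁸·3.921×10¹⁰/0.420.

S ≈ 21200 W/m²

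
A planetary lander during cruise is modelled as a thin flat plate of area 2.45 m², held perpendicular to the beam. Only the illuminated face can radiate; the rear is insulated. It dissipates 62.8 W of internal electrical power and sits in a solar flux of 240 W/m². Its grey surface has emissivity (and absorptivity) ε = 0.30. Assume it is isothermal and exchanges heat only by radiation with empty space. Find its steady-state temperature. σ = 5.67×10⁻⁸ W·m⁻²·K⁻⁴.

At steady state, absorbed solar power + internal power = radiated power.
Absorbed: α·S·A_cross = 0.30·240·2.450 = 176.4 W (cross-section A).
Total input = 176.4 + 62.8 = 239.2 W.
Radiated: εσ·A_surf·T⁴ with A_surf = A = 2.450 m².
T⁴ = 239.2/(0.30·5.67×10⁻⁸·2.450) = 5.740×10⁹ K⁴.

T ≈ 275 K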